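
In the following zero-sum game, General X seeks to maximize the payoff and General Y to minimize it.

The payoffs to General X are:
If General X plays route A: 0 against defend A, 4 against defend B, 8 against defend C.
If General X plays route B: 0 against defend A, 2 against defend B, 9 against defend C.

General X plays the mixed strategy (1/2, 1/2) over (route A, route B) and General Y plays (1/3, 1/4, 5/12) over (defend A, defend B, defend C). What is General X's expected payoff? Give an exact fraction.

103/24

Against (1/3, 1/4, 5/12), each row's expected payoff is route A: 13/3; route B: 17/4.
Taking the (1/2, 1/2)-weighted average: (1/2)·(13/3) + (1/2)·(17/4) = 103/24.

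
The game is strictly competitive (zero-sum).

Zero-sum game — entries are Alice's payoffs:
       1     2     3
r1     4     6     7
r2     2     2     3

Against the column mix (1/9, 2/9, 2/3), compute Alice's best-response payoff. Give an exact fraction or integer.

58/9

r1: (4)·(1/9) + (6)·(2/9) + (7)·(2/3) = 58/9.
r2: (2)·(1/9) + (2)·(2/9) + (3)·(2/3) = 8/3.
The best pure response is r1 with expected payoff 58/9.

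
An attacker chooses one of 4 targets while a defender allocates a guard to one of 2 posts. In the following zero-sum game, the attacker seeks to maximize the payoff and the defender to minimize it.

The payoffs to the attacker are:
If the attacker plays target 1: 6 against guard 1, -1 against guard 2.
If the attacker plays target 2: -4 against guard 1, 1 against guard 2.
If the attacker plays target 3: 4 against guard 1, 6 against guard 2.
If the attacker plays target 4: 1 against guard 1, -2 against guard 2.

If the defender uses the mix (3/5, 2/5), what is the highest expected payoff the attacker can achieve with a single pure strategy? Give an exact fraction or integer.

24/5

target 1: (6)·(3/5) + (-1)·(2/5) = 16/5.
target 2: (-4)·(3/5) + (1)·(2/5) = -2.
target 3: (4)·(3/5) + (6)·(2/5) = 24/5.
target 4: (1)·(3/5) + (-2)·(2/5) = -1/5.
The best pure response is target 3 with expected payoff 24/5.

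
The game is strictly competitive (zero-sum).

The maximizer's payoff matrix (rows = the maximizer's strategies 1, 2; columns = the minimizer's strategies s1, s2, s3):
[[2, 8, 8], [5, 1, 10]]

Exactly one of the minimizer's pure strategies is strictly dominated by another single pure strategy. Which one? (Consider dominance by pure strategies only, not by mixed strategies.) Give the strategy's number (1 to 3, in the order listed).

3

The minimizer prefers columns that give the maximizer less. Compare s3 with s1: 2 < 8, 5 < 10.
So s1 strictly dominates s3 for the minimizer; s3 is strictly dominated.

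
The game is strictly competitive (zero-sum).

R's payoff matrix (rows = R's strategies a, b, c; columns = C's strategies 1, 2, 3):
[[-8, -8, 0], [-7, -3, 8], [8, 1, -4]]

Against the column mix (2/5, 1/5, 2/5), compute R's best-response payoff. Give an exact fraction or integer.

a: (-8)·(2/5) + (-8)·(1/5) + (0)·(2/5) = -24/5.
b: (-7)·(2/5) + (-3)·(1/5) + (8)·(2/5) = -1/5.
c: (8)·(2/5) + (1)·(1/5) + (-4)·(2/5) = 9/5.
The best pure response is c with expected payoff 9/5.

9/5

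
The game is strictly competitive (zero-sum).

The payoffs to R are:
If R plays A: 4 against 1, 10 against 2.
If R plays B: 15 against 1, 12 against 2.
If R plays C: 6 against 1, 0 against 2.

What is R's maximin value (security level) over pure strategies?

The worst-case payoff for each row is A: 4, B: 12, C: 0.
The best of these is 12.

12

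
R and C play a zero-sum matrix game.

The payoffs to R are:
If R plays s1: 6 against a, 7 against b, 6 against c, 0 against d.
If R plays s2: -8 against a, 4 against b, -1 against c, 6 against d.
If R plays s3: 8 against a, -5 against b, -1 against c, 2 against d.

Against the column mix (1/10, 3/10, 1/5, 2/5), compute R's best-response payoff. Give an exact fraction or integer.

s1: (6)·(1/10) + (7)·(3/10) + (6)·(1/5) + (0)·(2/5) = 39/10.
s2: (-8)·(1/10) + (4)·(3/10) + (-1)·(1/5) + (6)·(2/5) = 13/5.
s3: (8)·(1/10) + (-5)·(3/10) + (-1)·(1/5) + (2)·(2/5) = -1/10.
The best pure response is s1 with expected payoff 39/10.

39/10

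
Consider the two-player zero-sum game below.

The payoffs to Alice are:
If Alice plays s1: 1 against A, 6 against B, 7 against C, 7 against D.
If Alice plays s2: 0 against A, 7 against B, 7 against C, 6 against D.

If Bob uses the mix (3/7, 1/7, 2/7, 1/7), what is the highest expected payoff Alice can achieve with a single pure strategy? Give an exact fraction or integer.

s1: (1)·(3/7) + (6)·(1/7) + (7)·(2/7) + (7)·(1/7) = 30/7.
s2: (0)·(3/7) + (7)·(1/7) + (7)·(2/7) + (6)·(1/7) = 27/7.
The best pure response is s1 with expected payoff 30/7.

30/7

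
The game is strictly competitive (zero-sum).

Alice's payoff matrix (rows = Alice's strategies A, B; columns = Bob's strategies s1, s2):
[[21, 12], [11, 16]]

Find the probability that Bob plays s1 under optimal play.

2/7

Row minima are 12 and 11, so Alice's maximin is 12; column maxima are 21 and 16, so Bob's minimax is 16. These differ, so the equilibrium is in mixed strategies.
Let Bob play s1 with probability q. Alice is indifferent when 21q + 12(1−q) = 11q + 16(1−q), giving q = 2/7.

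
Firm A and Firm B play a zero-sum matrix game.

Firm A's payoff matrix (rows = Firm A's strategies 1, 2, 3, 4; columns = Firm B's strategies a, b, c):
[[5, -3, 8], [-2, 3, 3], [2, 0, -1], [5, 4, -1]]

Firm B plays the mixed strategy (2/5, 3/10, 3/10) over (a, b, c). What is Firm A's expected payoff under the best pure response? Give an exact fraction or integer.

1: (5)·(2/5) + (-3)·(3/10) + (8)·(3/10) = 7/2.
2: (-2)·(2/5) + (3)·(3/10) + (3)·(3/10) = 1.
3: (2)·(2/5) + (0)·(3/10) + (-1)·(3/10) = 1/2.
4: (5)·(2/5) + (4)·(3/10) + (-1)·(3/10) = 29/10.
The best pure response is 1 with expected payoff 7/2.

7/2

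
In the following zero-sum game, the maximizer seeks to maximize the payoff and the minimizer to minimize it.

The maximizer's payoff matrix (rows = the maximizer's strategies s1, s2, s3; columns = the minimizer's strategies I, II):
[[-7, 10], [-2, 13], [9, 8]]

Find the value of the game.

Row s1 is strictly dominated by row s2, so the maximizer never plays it.
The remaining 2×2 game on (s2, s3) × (I, II) has no saddle point. Let the maximizer play s2 with probability p; indifference gives −2p + 9(1−p) = 13p + 8(1−p), so p = 1/16.
Similarly the minimizer's optimal q on I is 5/16, and the value is -2·(5/16) + (13)·(11/16) = 133/16.

133/16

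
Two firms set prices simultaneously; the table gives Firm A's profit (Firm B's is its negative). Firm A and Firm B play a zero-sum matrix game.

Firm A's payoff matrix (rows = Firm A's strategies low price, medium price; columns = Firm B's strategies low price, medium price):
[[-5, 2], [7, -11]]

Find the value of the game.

Row minima are -5 and -11, so Firm A's maximin is -5; column maxima are 7 and 2, so Firm B's minimax is 2. These differ, so the equilibrium is in mixed strategies.
Let Firm A play low price with probability p. Firm B is indifferent when −5p + 7(1−p) = 2p − 11(1−p), giving p = 18/25.
Let Firm B play low price with probability q. Firm A is indifferent when −5q + 2(1−q) = 7q − 11(1−q), giving q = 13/25.
The value is -5·(13/25) + (2)·(12/25) = -41/25.

-41/25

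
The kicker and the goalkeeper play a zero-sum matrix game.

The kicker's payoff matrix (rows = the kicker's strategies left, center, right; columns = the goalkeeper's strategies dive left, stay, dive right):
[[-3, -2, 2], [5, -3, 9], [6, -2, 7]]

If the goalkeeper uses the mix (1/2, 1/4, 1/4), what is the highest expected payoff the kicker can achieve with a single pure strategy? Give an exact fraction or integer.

17/4

left: (-3)·(1/2) + (-2)·(1/4) + (2)·(1/4) = -3/2.
center: (5)·(1/2) + (-3)·(1/4) + (9)·(1/4) = 4.
right: (6)·(1/2) + (-2)·(1/4) + (7)·(1/4) = 17/4.
The best pure response is right with expected payoff 17/4.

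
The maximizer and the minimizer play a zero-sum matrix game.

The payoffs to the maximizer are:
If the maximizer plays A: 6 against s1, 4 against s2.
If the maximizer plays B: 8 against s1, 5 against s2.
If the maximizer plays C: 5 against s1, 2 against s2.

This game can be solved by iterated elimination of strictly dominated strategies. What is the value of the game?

5

Row A is strictly dominated by row B (8>6, 5>4); eliminate A.
Column s1 is strictly dominated by s2 for the minimizer (5<8, 2<5); eliminate s1.
Row C is strictly dominated by row B (5>2); eliminate C.
Only (B, s2) remains, with payoff 5.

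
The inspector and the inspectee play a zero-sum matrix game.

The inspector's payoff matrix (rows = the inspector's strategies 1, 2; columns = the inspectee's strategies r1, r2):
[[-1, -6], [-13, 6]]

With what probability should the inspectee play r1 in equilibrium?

Row minima are -6 and -13, so the inspector's maximin is -6; column maxima are -1 and 6, so the inspectee's minimax is -1. These differ, so the equilibrium is in mixed strategies.
Let the inspectee play r1 with probability q. The inspector is indifferent when −q − 6(1−q) = −13q + 6(1−q), giving q = 1/2.

1/2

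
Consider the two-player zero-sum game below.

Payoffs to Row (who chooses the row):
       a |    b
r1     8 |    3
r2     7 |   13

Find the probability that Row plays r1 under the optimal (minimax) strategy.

Row minima are 3 and 7, so Row's maximin is 7; column maxima are 8 and 13, so Column's minimax is 8. These differ, so the equilibrium is in mixed strategies.
Let Row play r1 with probability p. Column is indifferent when 8p + 7(1−p) = 3p + 13(1−p), giving p = 6/11.

6/11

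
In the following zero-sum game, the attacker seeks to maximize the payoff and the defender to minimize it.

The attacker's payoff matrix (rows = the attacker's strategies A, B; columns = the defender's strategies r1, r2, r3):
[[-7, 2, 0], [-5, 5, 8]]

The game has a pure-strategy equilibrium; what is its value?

-5

Row minima: -7, -5 → the attacker's maximin is -5.
Column maxima: -5, 5, 8 → the defender's minimax is -5.
They coincide at (B, r1), so the value is -5.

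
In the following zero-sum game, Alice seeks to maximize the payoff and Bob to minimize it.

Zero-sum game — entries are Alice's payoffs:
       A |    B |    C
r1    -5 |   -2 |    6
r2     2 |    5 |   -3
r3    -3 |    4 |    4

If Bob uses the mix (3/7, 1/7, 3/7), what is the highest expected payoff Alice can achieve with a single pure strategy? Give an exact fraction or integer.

1

r1: (-5)·(3/7) + (-2)·(1/7) + (6)·(3/7) = 1/7.
r2: (2)·(3/7) + (5)·(1/7) + (-3)·(3/7) = 2/7.
r3: (-3)·(3/7) + (4)·(1/7) + (4)·(3/7) = 1.
The best pure response is r3 with expected payoff 1.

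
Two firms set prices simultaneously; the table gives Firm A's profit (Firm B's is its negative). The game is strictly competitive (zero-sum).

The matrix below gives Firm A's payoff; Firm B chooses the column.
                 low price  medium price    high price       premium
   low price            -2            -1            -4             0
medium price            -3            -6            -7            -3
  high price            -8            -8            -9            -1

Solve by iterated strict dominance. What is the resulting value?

-4

Column medium price is strictly dominated by high price for Firm B (-4<-1, -7<-6, -9<-8); eliminate medium price.
Column premium is strictly dominated by high price for Firm B (-4<0, -7<-3, -9<-1); eliminate premium.
Row medium price is strictly dominated by row low price (-2>-3, -4>-7); eliminate medium price.
Row high price is strictly dominated by row low price (-2>-8, -4>-9); eliminate high price.
Column low price is strictly dominated by high price for Firm B (-4<-2); eliminate low price.
Only (low price, high price) remains, with payoff -4.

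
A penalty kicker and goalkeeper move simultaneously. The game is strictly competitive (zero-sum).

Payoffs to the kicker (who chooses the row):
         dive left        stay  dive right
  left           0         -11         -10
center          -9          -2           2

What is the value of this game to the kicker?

-11/2

Column dive right is strictly dominated by stay for the goalkeeper (it gives the kicker more in every row).
The remaining 2×2 game on (left, center) × (dive left, stay) has no saddle point. Let the kicker play left with probability p; indifference gives −9(1−p) = −11p − 2(1−p), so p = 7/18.
Similarly the goalkeeper's optimal q on dive left is 1/2, and the value is 0·(1/2) + (-11)·(1/2) = -11/2.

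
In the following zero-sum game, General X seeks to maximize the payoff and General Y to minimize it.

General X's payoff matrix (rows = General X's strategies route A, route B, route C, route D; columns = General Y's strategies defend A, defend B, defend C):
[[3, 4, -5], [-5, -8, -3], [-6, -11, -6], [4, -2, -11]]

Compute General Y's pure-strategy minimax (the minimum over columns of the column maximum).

-3

The worst case (largest entry) in each column is defend A: 4, defend B: 4, defend C: -3.
The best (smallest) of these is -3.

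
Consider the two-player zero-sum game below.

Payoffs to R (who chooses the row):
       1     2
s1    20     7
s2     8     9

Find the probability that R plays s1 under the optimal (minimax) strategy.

1/14

Row minima are 7 and 8, so R's maximin is 8; column maxima are 20 and 9, so C's minimax is 9. These differ, so the equilibrium is in mixed strategies.
Let R play s1 with probability p. C is indifferent when 20p + 8(1−p) = 7p + 9(1−p), giving p = 1/14.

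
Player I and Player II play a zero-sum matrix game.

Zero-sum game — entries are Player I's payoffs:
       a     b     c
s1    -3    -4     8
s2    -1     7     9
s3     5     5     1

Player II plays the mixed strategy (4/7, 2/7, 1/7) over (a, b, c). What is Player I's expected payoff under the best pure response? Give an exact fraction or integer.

31/7

s1: (-3)·(4/7) + (-4)·(2/7) + (8)·(1/7) = -12/7.
s2: (-1)·(4/7) + (7)·(2/7) + (9)·(1/7) = 19/7.
s3: (5)·(4/7) + (5)·(2/7) + (1)·(1/7) = 31/7.
The best pure response is s3 with expected payoff 31/7.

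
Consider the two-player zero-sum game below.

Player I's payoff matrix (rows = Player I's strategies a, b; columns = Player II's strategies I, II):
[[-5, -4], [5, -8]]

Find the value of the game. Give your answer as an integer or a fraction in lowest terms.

-30/7

Row minima are -5 and -8, so Player I's maximin is -5; column maxima are 5 and -4, so Player II's minimax is -4. These differ, so the equilibrium is in mixed strategies.
Let Player I play a with probability p. Player II is indifferent when −5p + 5(1−p) = −4p − 8(1−p), giving p = 13/14.
Let Player II play I with probability q. Player I is indifferent when −5q − 4(1−q) = 5q − 8(1−q), giving q = 2/7.
The value is -5·(2/7) + (-4)·(5/7) = -30/7.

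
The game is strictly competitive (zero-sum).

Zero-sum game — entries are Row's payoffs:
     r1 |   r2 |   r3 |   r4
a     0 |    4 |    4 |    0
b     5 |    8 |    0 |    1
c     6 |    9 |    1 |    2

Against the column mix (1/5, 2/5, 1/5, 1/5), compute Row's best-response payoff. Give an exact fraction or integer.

a: (0)·(1/5) + (4)·(2/5) + (4)·(1/5) + (0)·(1/5) = 12/5.
b: (5)·(1/5) + (8)·(2/5) + (0)·(1/5) + (1)·(1/5) = 22/5.
c: (6)·(1/5) + (9)·(2/5) + (1)·(1/5) + (2)·(1/5) = 27/5.
The best pure response is c with expected payoff 27/5.

27/5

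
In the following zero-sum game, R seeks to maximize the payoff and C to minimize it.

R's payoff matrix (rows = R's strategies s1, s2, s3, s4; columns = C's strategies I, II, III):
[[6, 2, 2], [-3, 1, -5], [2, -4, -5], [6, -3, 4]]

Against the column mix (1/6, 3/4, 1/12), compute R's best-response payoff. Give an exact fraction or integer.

s1: (6)·(1/6) + (2)·(3/4) + (2)·(1/12) = 8/3.
s2: (-3)·(1/6) + (1)·(3/4) + (-5)·(1/12) = -1/6.
s3: (2)·(1/6) + (-4)·(3/4) + (-5)·(1/12) = -37/12.
s4: (6)·(1/6) + (-3)·(3/4) + (4)·(1/12) = -11/12.
The best pure response is s1 with expected payoff 8/3.

8/3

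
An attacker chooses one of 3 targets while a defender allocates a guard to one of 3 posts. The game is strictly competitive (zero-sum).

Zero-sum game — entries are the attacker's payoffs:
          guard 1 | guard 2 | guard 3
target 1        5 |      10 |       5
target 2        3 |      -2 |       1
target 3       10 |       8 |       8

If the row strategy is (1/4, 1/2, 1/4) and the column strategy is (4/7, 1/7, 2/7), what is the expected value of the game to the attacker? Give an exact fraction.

32/7

Against (4/7, 1/7, 2/7), each row's expected payoff is target 1: 40/7; target 2: 12/7; target 3: 64/7.
Taking the (1/4, 1/2, 1/4)-weighted average: (1/4)·(40/7) + (1/2)·(12/7) + (1/4)·(64/7) = 32/7.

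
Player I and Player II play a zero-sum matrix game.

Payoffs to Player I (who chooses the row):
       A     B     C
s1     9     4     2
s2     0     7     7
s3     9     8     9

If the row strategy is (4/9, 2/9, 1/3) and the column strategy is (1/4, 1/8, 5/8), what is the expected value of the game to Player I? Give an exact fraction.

425/72

Against (1/4, 1/8, 5/8), each row's expected payoff is s1: 4; s2: 21/4; s3: 71/8.
Taking the (4/9, 2/9, 1/3)-weighted average: (4/9)·(4) + (2/9)·(21/4) + (1/3)·(71/8) = 425/72.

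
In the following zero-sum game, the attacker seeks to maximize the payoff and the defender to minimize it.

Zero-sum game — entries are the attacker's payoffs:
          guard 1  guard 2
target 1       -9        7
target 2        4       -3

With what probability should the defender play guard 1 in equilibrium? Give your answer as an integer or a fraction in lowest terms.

Row minima are -9 and -3, so the attacker's maximin is -3; column maxima are 4 and 7, so the defender's minimax is 4. These differ, so the equilibrium is in mixed strategies.
Let the defender play guard 1 with probability q. The attacker is indifferent when −9q + 7(1−q) = 4q − 3(1−q), giving q = 10/23.

10/23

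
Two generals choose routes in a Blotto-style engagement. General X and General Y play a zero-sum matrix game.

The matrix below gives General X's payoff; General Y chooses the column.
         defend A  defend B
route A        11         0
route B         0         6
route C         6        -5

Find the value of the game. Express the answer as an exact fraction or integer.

Row route C is strictly dominated by row route A, so General X never plays it.
The remaining 2×2 game on (route A, route B) × (defend A, defend B) has no saddle point. Let General X play route A with probability p; indifference gives 11p = 6(1−p), so p = 6/17.
Similarly General Y's optimal q on defend A is 6/17, and the value is 11·(6/17) + (0)·(11/17) = 66/17.

66/17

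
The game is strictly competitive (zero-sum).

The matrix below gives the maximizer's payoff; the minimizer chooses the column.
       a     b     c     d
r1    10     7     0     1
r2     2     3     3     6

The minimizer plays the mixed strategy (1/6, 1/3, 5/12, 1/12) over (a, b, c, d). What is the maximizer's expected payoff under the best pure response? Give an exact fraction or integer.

r1: (10)·(1/6) + (7)·(1/3) + (0)·(5/12) + (1)·(1/12) = 49/12.
r2: (2)·(1/6) + (3)·(1/3) + (3)·(5/12) + (6)·(1/12) = 37/12.
The best pure response is r1 with expected payoff 49/12.

49/12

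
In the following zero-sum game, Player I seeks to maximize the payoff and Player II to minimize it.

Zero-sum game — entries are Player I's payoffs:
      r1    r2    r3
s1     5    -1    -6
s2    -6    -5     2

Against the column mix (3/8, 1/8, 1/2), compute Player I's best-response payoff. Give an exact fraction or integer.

-5/4

s1: (5)·(3/8) + (-1)·(1/8) + (-6)·(1/2) = -5/4.
s2: (-6)·(3/8) + (-5)·(1/8) + (2)·(1/2) = -15/8.
The best pure response is s1 with expected payoff -5/4.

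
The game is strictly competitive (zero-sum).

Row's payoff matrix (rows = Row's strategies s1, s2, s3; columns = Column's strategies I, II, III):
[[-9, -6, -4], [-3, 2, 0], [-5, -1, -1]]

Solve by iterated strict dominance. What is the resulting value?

-3

Row s3 is strictly dominated by row s2 (-3>-5, 2>-1, 0>-1); eliminate s3.
Row s1 is strictly dominated by row s2 (-3>-9, 2>-6, 0>-4); eliminate s1.
Column II is strictly dominated by I for Column (-3<2); eliminate II.
Column III is strictly dominated by I for Column (-3<0); eliminate III.
Only (s2, I) remains, with payoff -3.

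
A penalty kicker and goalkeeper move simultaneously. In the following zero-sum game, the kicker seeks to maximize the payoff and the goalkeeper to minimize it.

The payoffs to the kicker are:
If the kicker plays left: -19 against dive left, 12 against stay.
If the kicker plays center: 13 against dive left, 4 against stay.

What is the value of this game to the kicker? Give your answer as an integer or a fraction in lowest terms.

29/5

Row minima are -19 and 4, so the kicker's maximin is 4; column maxima are 13 and 12, so the goalkeeper's minimax is 12. These differ, so the equilibrium is in mixed strategies.
Let the kicker play left with probability p. The goalkeeper is indifferent when −19p + 13(1−p) = 12p + 4(1−p), giving p = 9/40.
Let the goalkeeper play dive left with probability q. The kicker is indifferent when −19q + 12(1−q) = 13q + 4(1−q), giving q = 1/5.
The value is -19·(1/5) + (12)·(4/5) = 29/5.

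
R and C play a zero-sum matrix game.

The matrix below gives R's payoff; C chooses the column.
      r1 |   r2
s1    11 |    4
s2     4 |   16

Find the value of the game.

160/19

Row minima are 4 and 4, so R's maximin is 4; column maxima are 11 and 16, so C's minimax is 11. These differ, so the equilibrium is in mixed strategies.
Let R play s1 with probability p. C is indifferent when 11p + 4(1−p) = 4p + 16(1−p), giving p = 12/19.
Let C play r1 with probability q. R is indifferent when 11q + 4(1−q) = 4q + 16(1−q), giving q = 12/19.
The value is 11·(12/19) + (4)·(7/19) = 160/19.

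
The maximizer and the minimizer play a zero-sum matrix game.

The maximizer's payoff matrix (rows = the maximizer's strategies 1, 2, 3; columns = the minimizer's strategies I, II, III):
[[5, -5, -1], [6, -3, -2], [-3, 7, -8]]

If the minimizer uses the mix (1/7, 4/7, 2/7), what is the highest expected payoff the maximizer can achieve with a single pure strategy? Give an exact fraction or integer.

1: (5)·(1/7) + (-5)·(4/7) + (-1)·(2/7) = -17/7.
2: (6)·(1/7) + (-3)·(4/7) + (-2)·(2/7) = -10/7.
3: (-3)·(1/7) + (7)·(4/7) + (-8)·(2/7) = 9/7.
The best pure response is 3 with expected payoff 9/7.

9/7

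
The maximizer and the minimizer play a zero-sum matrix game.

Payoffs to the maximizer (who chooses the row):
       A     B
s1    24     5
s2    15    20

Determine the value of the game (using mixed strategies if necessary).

135/8

Row minima are 5 and 15, so the maximizer's maximin is 15; column maxima are 24 and 20, so the minimizer's minimax is 20. These differ, so the equilibrium is in mixed strategies.
Let the maximizer play s1 with probability p. The minimizer is indifferent when 24p + 15(1−p) = 5p + 20(1−p), giving p = 5/24.
Let the minimizer play A with probability q. The maximizer is indifferent when 24q + 5(1−q) = 15q + 20(1−q), giving q = 5/8.
The value is 24·(5/8) + (5)·(3/8) = 135/8.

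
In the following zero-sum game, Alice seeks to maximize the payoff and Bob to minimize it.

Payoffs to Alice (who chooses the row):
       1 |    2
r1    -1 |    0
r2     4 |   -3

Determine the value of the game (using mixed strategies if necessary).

-3/8

Row minima are -1 and -3, so Alice's maximin is -1; column maxima are 4 and 0, so Bob's minimax is 0. These differ, so the equilibrium is in mixed strategies.
Let Alice play r1 with probability p. Bob is indifferent when −p + 4(1−p) = −3(1−p), giving p = 7/8.
Let Bob play 1 with probability q. Alice is indifferent when −q = 4q − 3(1−q), giving q = 3/8.
The value is -1·(3/8) + (0)·(5/8) = -3/8.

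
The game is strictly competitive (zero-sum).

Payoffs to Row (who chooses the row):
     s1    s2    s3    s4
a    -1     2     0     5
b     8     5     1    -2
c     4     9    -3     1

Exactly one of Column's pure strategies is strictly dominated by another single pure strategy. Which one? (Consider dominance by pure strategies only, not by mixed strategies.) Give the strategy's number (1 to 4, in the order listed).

2

Column prefers columns that give Row less. Compare s2 with s3: 0 < 2, 1 < 5, -3 < 9.
So s3 strictly dominates s2 for Column; s2 is strictly dominated.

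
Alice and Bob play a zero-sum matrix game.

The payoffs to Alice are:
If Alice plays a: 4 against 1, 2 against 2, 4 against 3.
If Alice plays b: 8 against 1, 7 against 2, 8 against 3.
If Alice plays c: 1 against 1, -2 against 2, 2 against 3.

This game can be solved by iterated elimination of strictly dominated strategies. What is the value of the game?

Row c is strictly dominated by row a (4>1, 2>-2, 4>2); eliminate c.
Row a is strictly dominated by row b (8>4, 7>2, 8>4); eliminate a.
Column 1 is strictly dominated by 2 for Bob (7<8); eliminate 1.
Column 3 is strictly dominated by 2 for Bob (7<8); eliminate 3.
Only (b, 2) remains, with payoff 7.

7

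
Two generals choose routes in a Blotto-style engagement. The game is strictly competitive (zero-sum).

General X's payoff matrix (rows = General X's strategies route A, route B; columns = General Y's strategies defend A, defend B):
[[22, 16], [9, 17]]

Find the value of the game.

115/7

Row minima are 16 and 9, so General X's maximin is 16; column maxima are 22 and 17, so General Y's minimax is 17. These differ, so the equilibrium is in mixed strategies.
Let General X play route A with probability p. General Y is indifferent when 22p + 9(1−p) = 16p + 17(1−p), giving p = 4/7.
Let General Y play defend A with probability q. General X is indifferent when 22q + 16(1−q) = 9q + 17(1−q), giving q = 1/14.
The value is 22·(1/14) + (16)·(13/14) = 115/7.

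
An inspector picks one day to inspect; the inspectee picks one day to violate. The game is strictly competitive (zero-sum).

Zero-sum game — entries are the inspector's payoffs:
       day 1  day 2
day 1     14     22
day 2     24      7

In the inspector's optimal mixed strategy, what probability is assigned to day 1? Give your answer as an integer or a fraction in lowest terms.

17/25

Row minima are 14 and 7, so the inspector's maximin is 14; column maxima are 24 and 22, so the inspectee's minimax is 22. These differ, so the equilibrium is in mixed strategies.
Let the inspector play day 1 with probability p. The inspectee is indifferent when 14p + 24(1−p) = 22p + 7(1−p), giving p = 17/25.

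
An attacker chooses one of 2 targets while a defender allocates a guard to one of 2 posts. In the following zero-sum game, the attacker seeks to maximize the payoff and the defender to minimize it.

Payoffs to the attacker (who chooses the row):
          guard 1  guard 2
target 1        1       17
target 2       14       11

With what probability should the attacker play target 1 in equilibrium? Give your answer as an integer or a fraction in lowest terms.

Row minima are 1 and 11, so the attacker's maximin is 11; column maxima are 14 and 17, so the defender's minimax is 14. These differ, so the equilibrium is in mixed strategies.
Let the attacker play target 1 with probability p. The defender is indifferent when p + 14(1−p) = 17p + 11(1−p), giving p = 3/19.

3/19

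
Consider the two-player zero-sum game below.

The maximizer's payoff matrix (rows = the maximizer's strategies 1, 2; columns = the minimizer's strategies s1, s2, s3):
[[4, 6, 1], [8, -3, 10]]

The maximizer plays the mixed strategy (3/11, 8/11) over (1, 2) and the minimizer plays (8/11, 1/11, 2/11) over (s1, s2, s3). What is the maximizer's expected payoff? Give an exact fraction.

768/121

Against (8/11, 1/11, 2/11), each row's expected payoff is 1: 40/11; 2: 81/11.
Taking the (3/11, 8/11)-weighted average: (3/11)·(40/11) + (8/11)·(81/11) = 768/121.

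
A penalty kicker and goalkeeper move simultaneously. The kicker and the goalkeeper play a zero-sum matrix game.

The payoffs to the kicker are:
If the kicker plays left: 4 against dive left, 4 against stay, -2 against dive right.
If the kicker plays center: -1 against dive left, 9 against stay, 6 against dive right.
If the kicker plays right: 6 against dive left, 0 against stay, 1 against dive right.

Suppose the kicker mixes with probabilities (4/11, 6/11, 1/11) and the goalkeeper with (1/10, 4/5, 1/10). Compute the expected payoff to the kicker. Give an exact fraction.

Against (1/10, 4/5, 1/10), each row's expected payoff is left: 17/5; center: 77/10; right: 7/10.
Taking the (4/11, 6/11, 1/11)-weighted average: (4/11)·(17/5) + (6/11)·(77/10) + (1/11)·(7/10) = 11/2.

11/2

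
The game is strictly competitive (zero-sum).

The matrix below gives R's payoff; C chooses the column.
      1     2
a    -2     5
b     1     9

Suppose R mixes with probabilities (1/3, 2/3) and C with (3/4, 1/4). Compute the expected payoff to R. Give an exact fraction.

Against (3/4, 1/4), each row's expected payoff is a: -1/4; b: 3.
Taking the (1/3, 2/3)-weighted average: (1/3)·(-1/4) + (2/3)·(3) = 23/12.

23/12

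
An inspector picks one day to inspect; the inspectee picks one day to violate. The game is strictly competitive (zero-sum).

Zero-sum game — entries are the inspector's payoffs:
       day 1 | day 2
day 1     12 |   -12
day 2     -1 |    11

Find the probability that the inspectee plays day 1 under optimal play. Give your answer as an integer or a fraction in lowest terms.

Row minima are -12 and -1, so the inspector's maximin is -1; column maxima are 12 and 11, so the inspectee's minimax is 11. These differ, so the equilibrium is in mixed strategies.
Let the inspectee play day 1 with probability q. The inspector is indifferent when 12q − 12(1−q) = −q + 11(1−q), giving q = 23/36.

23/36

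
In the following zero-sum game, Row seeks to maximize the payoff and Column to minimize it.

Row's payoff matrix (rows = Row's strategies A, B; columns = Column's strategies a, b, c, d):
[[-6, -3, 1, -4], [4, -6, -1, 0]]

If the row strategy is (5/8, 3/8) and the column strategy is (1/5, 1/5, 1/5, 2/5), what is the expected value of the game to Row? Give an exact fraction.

Against (1/5, 1/5, 1/5, 2/5), each row's expected payoff is A: -16/5; B: -3/5.
Taking the (5/8, 3/8)-weighted average: (5/8)·(-16/5) + (3/8)·(-3/5) = -89/40.

-89/40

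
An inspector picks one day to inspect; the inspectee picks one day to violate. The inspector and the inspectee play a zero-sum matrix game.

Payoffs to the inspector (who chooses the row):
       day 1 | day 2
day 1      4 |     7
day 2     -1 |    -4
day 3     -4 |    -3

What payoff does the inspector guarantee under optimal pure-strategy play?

Row minima: 4, -4, -4 → the inspector's maximin is 4.
Column maxima: 4, 7 → the inspectee's minimax is 4.
They coincide at (day 1, day 1), so the value is 4.

4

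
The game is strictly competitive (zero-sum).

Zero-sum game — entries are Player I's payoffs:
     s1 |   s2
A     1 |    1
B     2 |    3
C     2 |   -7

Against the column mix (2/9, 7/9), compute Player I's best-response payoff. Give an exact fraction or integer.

25/9

A: (1)·(2/9) + (1)·(7/9) = 1.
B: (2)·(2/9) + (3)·(7/9) = 25/9.
C: (2)·(2/9) + (-7)·(7/9) = -5.
The best pure response is B with expected payoff 25/9.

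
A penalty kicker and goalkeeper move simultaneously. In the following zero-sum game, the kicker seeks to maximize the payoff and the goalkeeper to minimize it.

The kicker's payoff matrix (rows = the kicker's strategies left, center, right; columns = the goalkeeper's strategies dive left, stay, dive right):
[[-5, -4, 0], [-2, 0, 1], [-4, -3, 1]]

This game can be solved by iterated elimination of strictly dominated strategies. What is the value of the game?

-2

Row left is strictly dominated by row center (-2>-5, 0>-4, 1>0); eliminate left.
Column dive right is strictly dominated by dive left for the goalkeeper (-2<1, -4<1); eliminate dive right.
Column stay is strictly dominated by dive left for the goalkeeper (-2<0, -4<-3); eliminate stay.
Row right is strictly dominated by row center (-2>-4); eliminate right.
Only (center, dive left) remains, with payoff -2.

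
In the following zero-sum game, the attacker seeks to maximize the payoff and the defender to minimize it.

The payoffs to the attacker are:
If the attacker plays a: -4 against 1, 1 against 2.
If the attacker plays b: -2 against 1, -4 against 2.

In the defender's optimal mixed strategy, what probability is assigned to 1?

Row minima are -4 and -4, so the attacker's maximin is -4; column maxima are -2 and 1, so the defender's minimax is -2. These differ, so the equilibrium is in mixed strategies.
Let the defender play 1 with probability q. The attacker is indifferent when −4q + (1−q) = −2q − 4(1−q), giving q = 5/7.

5/7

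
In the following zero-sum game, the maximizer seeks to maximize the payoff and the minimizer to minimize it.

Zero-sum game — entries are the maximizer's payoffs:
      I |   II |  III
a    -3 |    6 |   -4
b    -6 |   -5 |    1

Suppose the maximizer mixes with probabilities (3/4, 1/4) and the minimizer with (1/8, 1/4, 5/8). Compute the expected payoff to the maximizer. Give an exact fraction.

Against (1/8, 1/4, 5/8), each row's expected payoff is a: -11/8; b: -11/8.
Taking the (3/4, 1/4)-weighted average: (3/4)·(-11/8) + (1/4)·(-11/8) = -11/8.

-11/8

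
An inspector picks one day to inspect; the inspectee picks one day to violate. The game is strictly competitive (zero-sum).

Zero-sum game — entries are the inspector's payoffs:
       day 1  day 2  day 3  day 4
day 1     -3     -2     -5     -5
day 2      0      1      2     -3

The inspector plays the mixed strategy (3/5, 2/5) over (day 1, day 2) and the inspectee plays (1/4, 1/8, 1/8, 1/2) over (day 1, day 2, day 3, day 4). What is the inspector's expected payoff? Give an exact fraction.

Against (1/4, 1/8, 1/8, 1/2), each row's expected payoff is day 1: -33/8; day 2: -9/8.
Taking the (3/5, 2/5)-weighted average: (3/5)·(-33/8) + (2/5)·(-9/8) = -117/40.

-117/40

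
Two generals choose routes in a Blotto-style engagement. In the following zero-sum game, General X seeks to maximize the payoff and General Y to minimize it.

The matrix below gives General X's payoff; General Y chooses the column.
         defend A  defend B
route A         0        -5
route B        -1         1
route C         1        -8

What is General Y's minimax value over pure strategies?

The worst case (largest entry) in each column is defend A: 1, defend B: 1.
The best (smallest) of these is 1.

1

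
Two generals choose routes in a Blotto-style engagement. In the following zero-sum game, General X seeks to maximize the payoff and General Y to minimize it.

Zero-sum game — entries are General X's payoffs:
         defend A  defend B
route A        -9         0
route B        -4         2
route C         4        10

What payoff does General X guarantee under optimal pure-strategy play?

4

Row minima: -9, -4, 4 → General X's maximin is 4.
Column maxima: 4, 10 → General Y's minimax is 4.
They coincide at (route C, defend A), so the value is 4.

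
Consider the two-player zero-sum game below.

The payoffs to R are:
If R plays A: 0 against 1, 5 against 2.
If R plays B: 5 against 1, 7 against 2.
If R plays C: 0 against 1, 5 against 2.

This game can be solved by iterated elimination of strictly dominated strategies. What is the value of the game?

5

Column 2 is strictly dominated by 1 for C (0<5, 5<7, 0<5); eliminate 2.
Row A is strictly dominated by row B (5>0); eliminate A.
Row C is strictly dominated by row B (5>0); eliminate C.
Only (B, 1) remains, with payoff 5.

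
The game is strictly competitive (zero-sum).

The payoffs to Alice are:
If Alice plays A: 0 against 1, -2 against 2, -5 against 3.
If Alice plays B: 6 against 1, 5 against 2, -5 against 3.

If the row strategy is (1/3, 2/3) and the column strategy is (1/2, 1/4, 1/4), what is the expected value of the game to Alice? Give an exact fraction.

Against (1/2, 1/4, 1/4), each row's expected payoff is A: -7/4; B: 3.
Taking the (1/3, 2/3)-weighted average: (1/3)·(-7/4) + (2/3)·(3) = 17/12.

17/12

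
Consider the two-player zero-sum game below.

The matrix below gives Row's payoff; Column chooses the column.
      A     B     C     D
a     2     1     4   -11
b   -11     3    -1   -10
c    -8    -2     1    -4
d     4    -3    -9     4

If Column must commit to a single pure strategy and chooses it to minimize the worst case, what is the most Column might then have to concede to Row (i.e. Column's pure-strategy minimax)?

The worst case (largest entry) in each column is A: 4, B: 3, C: 4, D: 4.
The best (smallest) of these is 3.

3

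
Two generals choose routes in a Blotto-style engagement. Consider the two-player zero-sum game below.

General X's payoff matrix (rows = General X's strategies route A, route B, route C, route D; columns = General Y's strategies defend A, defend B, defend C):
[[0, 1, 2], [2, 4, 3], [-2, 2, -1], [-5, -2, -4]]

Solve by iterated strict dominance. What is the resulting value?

2

Column defend C is strictly dominated by defend A for General Y (0<2, 2<3, -2<-1, -5<-4); eliminate defend C.
Column defend B is strictly dominated by defend A for General Y (0<1, 2<4, -2<2, -5<-2); eliminate defend B.
Row route D is strictly dominated by row route A (0>-5); eliminate route D.
Row route A is strictly dominated by row route B (2>0); eliminate route A.
Row route C is strictly dominated by row route B (2>-2); eliminate route C.
Only (route B, defend A) remains, with payoff 2.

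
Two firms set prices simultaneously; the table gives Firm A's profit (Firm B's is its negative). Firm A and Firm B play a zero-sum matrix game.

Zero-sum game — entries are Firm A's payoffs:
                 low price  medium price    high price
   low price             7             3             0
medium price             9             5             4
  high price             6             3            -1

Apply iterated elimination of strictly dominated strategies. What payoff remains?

Row low price is strictly dominated by row medium price (9>7, 5>3, 4>0); eliminate low price.
Row high price is strictly dominated by row medium price (9>6, 5>3, 4>-1); eliminate high price.
Column low price is strictly dominated by medium price for Firm B (5<9); eliminate low price.
Column medium price is strictly dominated by high price for Firm B (4<5); eliminate medium price.
Only (medium price, high price) remains, with payoff 4.

4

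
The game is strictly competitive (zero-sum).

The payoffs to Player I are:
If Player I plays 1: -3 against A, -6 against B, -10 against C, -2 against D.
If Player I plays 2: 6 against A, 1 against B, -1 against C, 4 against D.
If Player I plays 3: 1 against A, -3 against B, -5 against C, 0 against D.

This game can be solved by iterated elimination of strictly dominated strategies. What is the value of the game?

Row 1 is strictly dominated by row 2 (6>-3, 1>-6, -1>-10, 4>-2); eliminate 1.
Row 3 is strictly dominated by row 2 (6>1, 1>-3, -1>-5, 4>0); eliminate 3.
Column D is strictly dominated by B for Player II (1<4); eliminate D.
Column A is strictly dominated by B for Player II (1<6); eliminate A.
Column B is strictly dominated by C for Player II (-1<1); eliminate B.
Only (2, C) remains, with payoff -1.

-1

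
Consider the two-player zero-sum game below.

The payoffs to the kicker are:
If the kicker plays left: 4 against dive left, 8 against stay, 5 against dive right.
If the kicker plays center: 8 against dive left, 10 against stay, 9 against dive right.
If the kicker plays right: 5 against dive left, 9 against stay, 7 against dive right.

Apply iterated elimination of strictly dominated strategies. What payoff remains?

8

Row left is strictly dominated by row center (8>4, 10>8, 9>5); eliminate left.
Column dive right is strictly dominated by dive left for the goalkeeper (8<9, 5<7); eliminate dive right.
Row right is strictly dominated by row center (8>5, 10>9); eliminate right.
Column stay is strictly dominated by dive left for the goalkeeper (8<10); eliminate stay.
Only (center, dive left) remains, with payoff 8.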